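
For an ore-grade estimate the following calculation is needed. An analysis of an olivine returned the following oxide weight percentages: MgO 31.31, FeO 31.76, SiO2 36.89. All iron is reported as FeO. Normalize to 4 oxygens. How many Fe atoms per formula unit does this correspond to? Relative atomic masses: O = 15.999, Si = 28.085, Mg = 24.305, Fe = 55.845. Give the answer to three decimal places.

0.723 Fe apfu

MgO (M=40.304): mol = 0.77685; Mg = 0.77685, O = 0.77685.
FeO (M=71.844): mol = 0.44207; Fe = 0.44207, O = 0.44207.
SiO2 (M=60.083): mol = 0.61398; Si = 0.61398, O = 1.22796.
ΣO = 2.44688; factor = 4/ΣO = 1.63473.
Fe apfu = 0.44207 × 1.63473 = 0.723.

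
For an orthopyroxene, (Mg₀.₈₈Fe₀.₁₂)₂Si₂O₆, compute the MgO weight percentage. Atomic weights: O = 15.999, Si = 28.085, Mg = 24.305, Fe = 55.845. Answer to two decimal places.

34.05 wt%

Molar mass of (Mg₀.₈₈Fe₀.₁₂)₂Si₂O₆ = 1.76·24.305 + 0.24·55.845 + 2·28.085 + 6·15.999 = 208.344 g/mol.
Each formula unit contains 1.76 Mg, equivalent to 1.76/1 = 1.7600 mol MgO.
M(MgO) = 1×24.305 + 1×15.999 = 40.304 g/mol.
Mass of MgO per formula unit = 1.7600 × 40.304 = 70.935 g.
MgO wt% = 70.935 / 208.344 × 100 = 34.05%.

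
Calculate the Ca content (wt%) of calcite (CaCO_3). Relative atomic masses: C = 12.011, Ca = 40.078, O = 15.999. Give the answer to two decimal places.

Formula mass = 1*40.078 + 1*12.011 + 3*15.999 = 100.086 g/mol, of which 40.078 g is Ca.
So Ca makes up 40.078/100.086 = 0.4004 of the mass, i.e. 40.04%.

40.04 wt%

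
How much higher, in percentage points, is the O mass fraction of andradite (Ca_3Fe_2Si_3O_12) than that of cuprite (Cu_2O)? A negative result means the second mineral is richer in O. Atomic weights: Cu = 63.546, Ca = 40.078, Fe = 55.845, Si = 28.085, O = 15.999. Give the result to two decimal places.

M(Ca_3Fe_2Si_3O_12) = 508.167 g/mol, so wt% O = 191.988/508.167 × 100 = 37.78%.
M(Cu_2O) = 143.091 g/mol, so wt% O = 15.999/143.091 × 100 = 11.18%.
37.78 − 11.18 = 26.60 pp.

26.60 percentage points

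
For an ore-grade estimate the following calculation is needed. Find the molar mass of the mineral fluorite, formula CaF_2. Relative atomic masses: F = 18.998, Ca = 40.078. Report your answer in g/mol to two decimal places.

M = 1×40.078 + 2×18.998

78.07 g/mol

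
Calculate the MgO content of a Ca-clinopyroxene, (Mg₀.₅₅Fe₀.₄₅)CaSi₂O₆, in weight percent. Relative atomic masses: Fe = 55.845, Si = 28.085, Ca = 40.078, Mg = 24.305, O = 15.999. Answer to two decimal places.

9.61 wt%

Formula mass = 230.740 g/mol.
0.55 Mg → 0.5500 mol MgO per formula unit; M(MgO) = 40.304, so MgO mass = 22.167 g.
22.167/230.740 × 100 = 9.61 wt%.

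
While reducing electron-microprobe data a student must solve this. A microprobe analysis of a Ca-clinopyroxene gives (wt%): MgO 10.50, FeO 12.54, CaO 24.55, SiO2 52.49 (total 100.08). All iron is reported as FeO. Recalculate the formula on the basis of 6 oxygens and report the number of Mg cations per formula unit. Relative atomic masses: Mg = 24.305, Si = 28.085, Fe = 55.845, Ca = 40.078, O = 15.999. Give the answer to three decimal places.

0.597 Mg apfu

10.50 wt% MgO ÷ 40.304 g/mol = 0.26052 mol, giving 0.26052 Mg and 0.26052 O.
12.54 wt% FeO ÷ 71.844 g/mol = 0.17454 mol, giving 0.17454 Fe and 0.17454 O.
24.55 wt% CaO ÷ 56.077 g/mol = 0.43779 mol, giving 0.43779 Ca and 0.43779 O.
52.49 wt% SiO2 ÷ 60.083 g/mol = 0.87362 mol, giving 0.87362 Si and 1.74724 O.
Oxygen sums to 2.62009; scaling by 6/2.62009 = 2.29000 puts the formula on 6 O.
Mg: 0.26052 × 2.29000 = 0.597 atoms per formula unit.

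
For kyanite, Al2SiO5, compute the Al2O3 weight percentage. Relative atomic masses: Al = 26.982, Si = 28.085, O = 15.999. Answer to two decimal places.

62.92 wt%

Formula mass = 162.044 g/mol.
2 Al → 1.0000 mol Al2O3 per formula unit; M(Al2O3) = 101.961, so Al2O3 mass = 101.961 g.
101.961/162.044 × 100 = 62.92 wt%.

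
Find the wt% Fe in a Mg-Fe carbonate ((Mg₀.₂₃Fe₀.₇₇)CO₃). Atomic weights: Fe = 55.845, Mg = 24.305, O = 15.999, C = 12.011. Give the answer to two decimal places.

Formula mass = 0.23·24.305 + 0.77·55.845 + 1·12.011 + 3·15.999 = 108.599 g/mol, of which 43.001 g is Fe.
So Fe makes up 43.001/108.599 = 0.3960 of the mass, i.e. 39.60%.

39.60 wt%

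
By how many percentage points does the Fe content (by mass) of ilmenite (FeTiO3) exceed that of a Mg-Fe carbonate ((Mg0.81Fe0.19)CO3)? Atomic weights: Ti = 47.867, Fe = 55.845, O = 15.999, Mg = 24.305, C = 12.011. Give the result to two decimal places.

M(FeTiO3) = 151.709 g/mol, so wt% Fe = 55.845/151.709 × 100 = 36.81%.
M((Mg0.81Fe0.19)CO3) = 90.306 g/mol, so wt% Fe = 10.611/90.306 × 100 = 11.75%.
36.81 − 11.75 = 25.06 pp.

25.06 percentage points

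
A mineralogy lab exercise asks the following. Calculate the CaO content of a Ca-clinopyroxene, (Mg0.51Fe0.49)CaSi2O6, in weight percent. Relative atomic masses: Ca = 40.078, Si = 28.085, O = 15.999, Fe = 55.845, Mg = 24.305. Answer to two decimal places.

Molar mass of (Mg0.51Fe0.49)CaSi2O6 = 0.51*24.305 + 0.49*55.845 + 1*40.078 + 2*28.085 + 6*15.999 = 232.002 g/mol.
Each formula unit contains 1 Ca, equivalent to 1/1 = 1.0000 mol CaO.
M(CaO) = 1×40.078 + 1×15.999 = 56.077 g/mol.
Mass of CaO per formula unit = 1.0000 × 56.077 = 56.077 g.
CaO wt% = 56.077 / 232.002 × 100 = 24.17%.

24.17 wt%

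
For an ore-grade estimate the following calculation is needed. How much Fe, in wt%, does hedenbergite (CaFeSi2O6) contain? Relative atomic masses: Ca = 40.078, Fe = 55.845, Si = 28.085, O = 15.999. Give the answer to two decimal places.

22.51 wt%

Molar mass of CaFeSi2O6: 1*40.078 + 1*55.845 + 2*28.085 + 6*15.999 = 248.087 g/mol.
Mass of Fe per formula unit: 1 × 55.845 = 55.845 g.
Weight fraction Fe = 55.845 / 248.087 = 0.2251.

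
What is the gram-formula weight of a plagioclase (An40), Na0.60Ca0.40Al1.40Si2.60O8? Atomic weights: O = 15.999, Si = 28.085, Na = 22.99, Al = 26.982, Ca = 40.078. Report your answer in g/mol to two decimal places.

M = 0.60*22.99 + 0.40*40.078 + 1.40*26.982 + 2.60*28.085 + 8*15.999

268.61 g/mol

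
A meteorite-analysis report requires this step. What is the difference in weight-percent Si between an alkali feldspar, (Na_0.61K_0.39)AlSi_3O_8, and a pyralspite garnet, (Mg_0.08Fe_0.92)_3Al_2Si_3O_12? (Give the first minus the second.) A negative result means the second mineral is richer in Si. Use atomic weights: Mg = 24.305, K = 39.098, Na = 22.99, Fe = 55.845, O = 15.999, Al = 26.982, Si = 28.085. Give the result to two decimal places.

First mineral: 84.255 g Si in 268.501 g formula = 31.38 wt% Si.
Second mineral: 84.255 g Si in 490.172 g formula = 17.19 wt% Si.
31.38% − 17.19% gives a difference of 14.19 percentage points.

14.19 percentage points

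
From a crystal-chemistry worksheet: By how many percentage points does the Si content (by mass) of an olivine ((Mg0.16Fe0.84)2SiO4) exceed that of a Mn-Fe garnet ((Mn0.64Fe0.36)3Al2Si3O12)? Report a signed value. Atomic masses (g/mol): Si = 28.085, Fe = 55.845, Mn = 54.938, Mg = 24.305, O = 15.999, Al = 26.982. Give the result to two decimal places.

Si in (Mg0.16Fe0.84)2SiO4: molar mass 193.678 g/mol; 1×28.085 = 28.085 g → 14.50 wt%.
Si in (Mn0.64Fe0.36)3Al2Si3O12: molar mass 496.001 g/mol; 3×28.085 = 84.255 g → 16.99 wt%.
Difference = 14.50 − 16.99 = -2.49 percentage points.

-2.49 percentage points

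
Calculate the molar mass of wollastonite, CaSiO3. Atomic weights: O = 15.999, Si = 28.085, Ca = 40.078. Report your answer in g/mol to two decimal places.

116.16 g/mol

The formula mass is the sum 1×40.078 + 1×28.085 + 3×15.999.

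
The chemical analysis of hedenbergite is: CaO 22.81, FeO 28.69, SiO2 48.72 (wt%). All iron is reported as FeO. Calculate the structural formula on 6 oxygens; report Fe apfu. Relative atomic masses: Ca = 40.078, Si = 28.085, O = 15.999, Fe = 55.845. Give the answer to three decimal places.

CaO: 22.81/56.077 = 0.40676 mol → 0.40676 mol Ca, 0.40676 mol O.
FeO: 28.69/71.844 = 0.39934 mol → 0.39934 mol Fe, 0.39934 mol O.
SiO2: 48.72/60.083 = 0.81088 mol → 0.81088 mol Si, 1.62176 mol O.
Total oxygen = 2.42786 mol. Normalization factor = 6/2.42786 = 2.47131.
Fe per 6 O = 0.39934 × 2.47131 = 0.987.

0.987 Fe apfu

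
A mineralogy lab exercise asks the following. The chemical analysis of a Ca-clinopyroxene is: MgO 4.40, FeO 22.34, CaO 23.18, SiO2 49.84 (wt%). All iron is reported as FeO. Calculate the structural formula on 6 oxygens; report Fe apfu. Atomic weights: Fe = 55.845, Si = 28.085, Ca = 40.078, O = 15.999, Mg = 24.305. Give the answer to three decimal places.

4.40 wt% MgO ÷ 40.304 g/mol = 0.10917 mol, giving 0.10917 Mg and 0.10917 O.
22.34 wt% FeO ÷ 71.844 g/mol = 0.31095 mol, giving 0.31095 Fe and 0.31095 O.
23.18 wt% CaO ÷ 56.077 g/mol = 0.41336 mol, giving 0.41336 Ca and 0.41336 O.
49.84 wt% SiO2 ÷ 60.083 g/mol = 0.82952 mol, giving 0.82952 Si and 1.65904 O.
Oxygen sums to 2.49252; scaling by 6/2.49252 = 2.40720 puts the formula on 6 O.
Fe: 0.31095 × 2.40720 = 0.749 atoms per formula unit.

0.749 Fe apfu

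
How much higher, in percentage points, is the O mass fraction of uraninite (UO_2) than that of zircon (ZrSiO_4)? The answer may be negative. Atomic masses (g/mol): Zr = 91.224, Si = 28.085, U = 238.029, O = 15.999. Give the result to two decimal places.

-23.06 percentage points

M(UO_2) = 270.027 g/mol, so wt% O = 31.998/270.027 × 100 = 11.85%.
M(ZrSiO_4) = 183.305 g/mol, so wt% O = 63.996/183.305 × 100 = 34.91%.
11.85 − 34.91 = -23.06 pp.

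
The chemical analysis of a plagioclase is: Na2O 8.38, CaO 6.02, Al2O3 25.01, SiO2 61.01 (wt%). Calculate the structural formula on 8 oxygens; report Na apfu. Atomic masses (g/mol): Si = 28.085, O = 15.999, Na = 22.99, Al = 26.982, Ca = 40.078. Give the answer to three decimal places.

0.719 Na apfu

Na2O: 8.38/61.979 = 0.13521 mol → 0.27042 mol Na, 0.13521 mol O.
CaO: 6.02/56.077 = 0.10735 mol → 0.10735 mol Ca, 0.10735 mol O.
Al2O3: 25.01/101.961 = 0.24529 mol → 0.49058 mol Al, 0.73587 mol O.
SiO2: 61.01/60.083 = 1.01543 mol → 1.01543 mol Si, 2.03086 mol O.
Total oxygen = 3.00929 mol. Normalization factor = 8/3.00929 = 2.65843.
Na per 8 O = 0.27042 × 2.65843 = 0.719.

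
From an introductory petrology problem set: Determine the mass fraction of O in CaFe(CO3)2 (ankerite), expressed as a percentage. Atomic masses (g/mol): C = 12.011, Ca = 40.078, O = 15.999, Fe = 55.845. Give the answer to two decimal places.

M(CaFe(CO3)2) = 215.939 g/mol.
O contributes 6 × 15.999 = 95.994 g per mole.
95.994/215.939 = 0.4445 → 44.45%.

44.45 wt%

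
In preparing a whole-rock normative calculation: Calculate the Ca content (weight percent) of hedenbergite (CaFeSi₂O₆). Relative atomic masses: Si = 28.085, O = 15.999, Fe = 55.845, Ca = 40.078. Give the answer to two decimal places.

16.15 weight percent

Formula mass = 1×40.078 + 1×55.845 + 2×28.085 + 6×15.999 = 248.087 g/mol, of which 40.078 g is Ca.
So Ca makes up 40.078/248.087 = 0.1615 of the mass, i.e. 16.15%.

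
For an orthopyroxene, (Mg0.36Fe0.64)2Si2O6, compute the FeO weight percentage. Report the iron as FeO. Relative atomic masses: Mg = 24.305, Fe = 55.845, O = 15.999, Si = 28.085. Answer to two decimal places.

38.13 wt%

Formula mass = 241.145 g/mol.
1.28 Fe → 1.2800 mol FeO per formula unit; M(FeO) = 71.844, so FeO mass = 91.960 g.
91.960/241.145 × 100 = 38.13 wt%.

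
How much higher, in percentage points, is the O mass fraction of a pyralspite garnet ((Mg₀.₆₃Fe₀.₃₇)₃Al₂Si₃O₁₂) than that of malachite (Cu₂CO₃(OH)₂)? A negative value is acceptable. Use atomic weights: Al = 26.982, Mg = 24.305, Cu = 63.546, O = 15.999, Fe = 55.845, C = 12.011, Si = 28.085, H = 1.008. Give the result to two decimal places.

First mineral: 191.988 g O in 438.131 g formula = 43.82 wt% O.
Second mineral: 79.995 g O in 221.114 g formula = 36.18 wt% O.
43.82% − 36.18% gives a difference of 7.64 percentage points.

7.64 percentage points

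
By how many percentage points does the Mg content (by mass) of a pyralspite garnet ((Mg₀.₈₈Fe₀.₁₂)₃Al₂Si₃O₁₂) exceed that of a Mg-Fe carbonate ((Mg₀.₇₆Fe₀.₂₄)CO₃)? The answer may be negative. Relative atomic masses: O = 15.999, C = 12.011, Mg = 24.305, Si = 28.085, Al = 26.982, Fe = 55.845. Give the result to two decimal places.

-4.62 percentage points

Mg in (Mg₀.₈₈Fe₀.₁₂)₃Al₂Si₃O₁₂: molar mass 414.476 g/mol; 2.64×24.305 = 64.165 g → 15.48 wt%.
Mg in (Mg₀.₇₆Fe₀.₂₄)CO₃: molar mass 91.883 g/mol; 0.76×24.305 = 18.472 g → 20.10 wt%.
Difference = 15.48 − 20.10 = -4.62 percentage points.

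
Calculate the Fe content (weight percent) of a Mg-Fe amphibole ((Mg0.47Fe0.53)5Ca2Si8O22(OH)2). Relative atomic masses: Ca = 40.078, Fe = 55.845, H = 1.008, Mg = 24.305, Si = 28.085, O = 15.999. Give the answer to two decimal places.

16.52 weight percent

Molar mass of (Mg0.47Fe0.53)5Ca2Si8O22(OH)2: 2.35×24.305 + 2.65×55.845 + 2×40.078 + 8×28.085 + 24×15.999 + 2×1.008 = 895.934 g/mol.
Mass of Fe per formula unit: 2.65 × 55.845 = 147.989 g.
Weight fraction Fe = 147.989 / 895.934 = 0.1652.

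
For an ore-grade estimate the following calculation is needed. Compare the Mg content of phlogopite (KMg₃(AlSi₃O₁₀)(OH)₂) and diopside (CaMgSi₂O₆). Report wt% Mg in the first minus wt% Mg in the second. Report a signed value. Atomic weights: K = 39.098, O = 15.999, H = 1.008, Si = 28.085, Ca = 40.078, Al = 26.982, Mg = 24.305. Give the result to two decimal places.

6.25 percentage points

M(KMg₃(AlSi₃O₁₀)(OH)₂) = 417.254 g/mol, so wt% Mg = 72.915/417.254 × 100 = 17.47%.
M(CaMgSi₂O₆) = 216.547 g/mol, so wt% Mg = 24.305/216.547 × 100 = 11.22%.
17.47 − 11.22 = 6.25 pp.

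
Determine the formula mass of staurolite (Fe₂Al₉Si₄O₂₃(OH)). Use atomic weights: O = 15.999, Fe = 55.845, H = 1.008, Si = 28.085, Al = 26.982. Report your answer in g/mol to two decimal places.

The formula mass is the sum 2*55.845 + 9*26.982 + 4*28.085 + 24*15.999 + 1*1.008.

851.85 g/mol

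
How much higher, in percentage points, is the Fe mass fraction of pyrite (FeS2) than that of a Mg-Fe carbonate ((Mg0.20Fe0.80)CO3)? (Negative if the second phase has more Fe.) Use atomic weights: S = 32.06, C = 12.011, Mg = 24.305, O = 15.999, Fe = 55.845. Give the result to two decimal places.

First mineral: 55.845 g Fe in 119.965 g formula = 46.55 wt% Fe.
Second mineral: 44.676 g Fe in 109.545 g formula = 40.78 wt% Fe.
46.55% − 40.78% gives a difference of 5.77 percentage points.

5.77 percentage points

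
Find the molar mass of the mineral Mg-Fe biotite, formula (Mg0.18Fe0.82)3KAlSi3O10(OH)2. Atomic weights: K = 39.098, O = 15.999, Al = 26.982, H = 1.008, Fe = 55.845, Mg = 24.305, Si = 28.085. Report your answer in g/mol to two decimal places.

494.84 g/mol

Mg: 0.54 × 24.305 = 13.1247
Fe: 2.46 × 55.845 = 137.3787
K: 1 × 39.098 = 39.0980
Al: 1 × 26.982 = 26.9820
Si: 3 × 28.085 = 84.2550
O: 12 × 15.999 = 191.9880
H: 2 × 1.008 = 2.0160
Summing the contributions gives the formula mass.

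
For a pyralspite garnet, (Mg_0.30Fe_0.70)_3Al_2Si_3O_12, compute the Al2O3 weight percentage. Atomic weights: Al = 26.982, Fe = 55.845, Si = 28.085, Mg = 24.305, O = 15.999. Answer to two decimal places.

21.72 wt%

Molar mass of (Mg_0.30Fe_0.70)_3Al_2Si_3O_12 = 0.90×24.305 + 2.10×55.845 + 2×26.982 + 3×28.085 + 12×15.999 = 469.356 g/mol.
Each formula unit contains 2 Al, equivalent to 2/2 = 1.0000 mol Al2O3.
M(Al2O3) = 2×26.982 + 3×15.999 = 101.961 g/mol.
Mass of Al2O3 per formula unit = 1.0000 × 101.961 = 101.961 g.
Al2O3 wt% = 101.961 / 469.356 × 100 = 21.72%.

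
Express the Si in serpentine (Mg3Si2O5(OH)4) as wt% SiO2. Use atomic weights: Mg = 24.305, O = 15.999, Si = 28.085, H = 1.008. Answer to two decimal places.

43.36 wt%

Formula mass = 277.108 g/mol.
2 Si → 2.0000 mol SiO2 per formula unit; M(SiO2) = 60.083, so SiO2 mass = 120.166 g.
120.166/277.108 × 100 = 43.36 wt%.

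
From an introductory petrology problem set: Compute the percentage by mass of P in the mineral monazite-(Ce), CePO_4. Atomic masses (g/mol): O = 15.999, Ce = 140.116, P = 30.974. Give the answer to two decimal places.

Molar mass of CePO_4: 1·140.116 + 1·30.974 + 4·15.999 = 235.086 g/mol.
Mass of P per formula unit: 1 × 30.974 = 30.974 g.
Weight fraction P = 30.974 / 235.086 = 0.1318.

13.18 wt%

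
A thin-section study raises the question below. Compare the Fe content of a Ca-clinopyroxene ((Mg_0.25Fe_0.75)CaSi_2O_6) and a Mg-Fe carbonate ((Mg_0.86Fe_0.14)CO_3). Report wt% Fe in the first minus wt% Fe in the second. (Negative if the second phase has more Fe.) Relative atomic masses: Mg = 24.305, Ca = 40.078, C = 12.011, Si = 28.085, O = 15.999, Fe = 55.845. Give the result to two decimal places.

8.63 percentage points

Fe in (Mg_0.25Fe_0.75)CaSi_2O_6: molar mass 240.202 g/mol; 0.75×55.845 = 41.884 g → 17.44 wt%.
Fe in (Mg_0.86Fe_0.14)CO_3: molar mass 88.729 g/mol; 0.14×55.845 = 7.818 g → 8.81 wt%.
Difference = 17.44 − 8.81 = 8.63 percentage points.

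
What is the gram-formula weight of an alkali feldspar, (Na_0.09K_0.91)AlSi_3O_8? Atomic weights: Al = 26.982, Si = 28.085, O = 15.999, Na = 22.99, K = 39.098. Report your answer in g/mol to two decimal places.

276.88 g/mol

M = 0.09*22.99 + 0.91*39.098 + 1*26.982 + 3*28.085 + 8*15.999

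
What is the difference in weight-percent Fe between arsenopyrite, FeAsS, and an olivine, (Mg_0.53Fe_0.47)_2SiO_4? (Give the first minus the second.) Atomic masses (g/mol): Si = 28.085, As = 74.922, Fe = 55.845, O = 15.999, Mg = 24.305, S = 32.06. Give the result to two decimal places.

Fe in FeAsS: molar mass 162.827 g/mol; 1×55.845 = 55.845 g → 34.30 wt%.
Fe in (Mg_0.53Fe_0.47)_2SiO_4: molar mass 170.339 g/mol; 0.94×55.845 = 52.494 g → 30.82 wt%.
Difference = 34.30 − 30.82 = 3.48 percentage points.

3.48 percentage points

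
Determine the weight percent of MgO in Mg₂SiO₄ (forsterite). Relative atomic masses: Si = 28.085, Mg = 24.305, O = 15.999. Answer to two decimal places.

57.29 wt%

M(Mg₂SiO₄) = 140.691 g/mol; M(MgO) = 40.304 g/mol.
Moles MgO per formula unit = 2 Mg ÷ 1 = 2.0000.
MgO fraction = (2.0000 × 40.304) / 140.691 = 80.608/140.691 = 0.5729.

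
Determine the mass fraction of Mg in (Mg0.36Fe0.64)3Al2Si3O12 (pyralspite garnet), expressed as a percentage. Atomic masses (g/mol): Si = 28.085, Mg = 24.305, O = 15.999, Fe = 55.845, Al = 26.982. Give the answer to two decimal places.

5.66 weight percent

Formula mass = 1.08×24.305 + 1.92×55.845 + 2×26.982 + 3×28.085 + 12×15.999 = 463.679 g/mol, of which 26.249 g is Mg.
So Mg makes up 26.249/463.679 = 0.0566 of the mass, i.e. 5.66%.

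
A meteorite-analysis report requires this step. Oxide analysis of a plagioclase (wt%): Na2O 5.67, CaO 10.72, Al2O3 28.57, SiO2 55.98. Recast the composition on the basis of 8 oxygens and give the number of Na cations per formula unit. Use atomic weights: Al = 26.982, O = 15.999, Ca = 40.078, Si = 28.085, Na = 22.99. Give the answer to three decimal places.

0.490 Na apfu

Na2O: 5.67/61.979 = 0.09148 mol → 0.18296 mol Na, 0.09148 mol O.
CaO: 10.72/56.077 = 0.19117 mol → 0.19117 mol Ca, 0.19117 mol O.
Al2O3: 28.57/101.961 = 0.28021 mol → 0.56042 mol Al, 0.84063 mol O.
SiO2: 55.98/60.083 = 0.93171 mol → 0.93171 mol Si, 1.86342 mol O.
Total oxygen = 2.98670 mol. Normalization factor = 8/2.98670 = 2.67854.
Na per 8 O = 0.18296 × 2.67854 = 0.490.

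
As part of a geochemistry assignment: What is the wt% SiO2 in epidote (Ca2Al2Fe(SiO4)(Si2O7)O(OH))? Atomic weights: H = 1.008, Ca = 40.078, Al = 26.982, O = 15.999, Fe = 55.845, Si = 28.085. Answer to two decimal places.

37.30 wt%

Molar mass of Ca2Al2Fe(SiO4)(Si2O7)O(OH) = 2·40.078 + 2·26.982 + 1·55.845 + 3·28.085 + 13·15.999 + 1·1.008 = 483.215 g/mol.
Each formula unit contains 3 Si, equivalent to 3/1 = 3.0000 mol SiO2.
M(SiO2) = 1×28.085 + 2×15.999 = 60.083 g/mol.
Mass of SiO2 per formula unit = 3.0000 × 60.083 = 180.249 g.
SiO2 wt% = 180.249 / 483.215 × 100 = 37.30%.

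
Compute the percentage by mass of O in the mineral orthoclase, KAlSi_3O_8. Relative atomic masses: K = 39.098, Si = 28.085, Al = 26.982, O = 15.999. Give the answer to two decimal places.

Formula mass = 1×39.098 + 1×26.982 + 3×28.085 + 8×15.999 = 278.327 g/mol, of which 127.992 g is O.
So O makes up 127.992/278.327 = 0.4599 of the mass, i.e. 45.99%.

45.99 weight percent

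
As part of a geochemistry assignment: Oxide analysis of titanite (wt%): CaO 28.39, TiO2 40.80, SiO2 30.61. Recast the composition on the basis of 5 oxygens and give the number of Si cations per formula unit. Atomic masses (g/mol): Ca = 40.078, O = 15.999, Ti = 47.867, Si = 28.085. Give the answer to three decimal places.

1.000 Si apfu

CaO (M=56.077): mol = 0.50627; Ca = 0.50627, O = 0.50627.
TiO2 (M=79.865): mol = 0.51086; Ti = 0.51086, O = 1.02172.
SiO2 (M=60.083): mol = 0.50946; Si = 0.50946, O = 1.01892.
ΣO = 2.54691; factor = 5/ΣO = 1.96316.
Si apfu = 0.50946 × 1.96316 = 1.000.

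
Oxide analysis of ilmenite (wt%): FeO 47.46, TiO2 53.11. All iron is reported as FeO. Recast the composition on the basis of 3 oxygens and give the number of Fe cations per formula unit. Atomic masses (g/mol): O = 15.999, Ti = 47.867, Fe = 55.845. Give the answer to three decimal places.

0.996 Fe apfu

FeO: 47.46/71.844 = 0.66060 mol → 0.66060 mol Fe, 0.66060 mol O.
TiO2: 53.11/79.865 = 0.66500 mol → 0.66500 mol Ti, 1.33000 mol O.
Total oxygen = 1.99060 mol. Normalization factor = 3/1.99060 = 1.50708.
Fe per 3 O = 0.66060 × 1.50708 = 0.996.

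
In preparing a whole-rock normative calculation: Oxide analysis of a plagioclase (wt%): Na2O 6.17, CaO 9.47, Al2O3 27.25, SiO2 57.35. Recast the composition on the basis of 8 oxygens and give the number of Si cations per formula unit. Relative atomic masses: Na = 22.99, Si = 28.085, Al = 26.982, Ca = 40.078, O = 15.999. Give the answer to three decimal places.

2.563 Si apfu

Na2O (M=61.979): mol = 0.09955; Na = 0.19910, O = 0.09955.
CaO (M=56.077): mol = 0.16887; Ca = 0.16887, O = 0.16887.
Al2O3 (M=101.961): mol = 0.26726; Al = 0.53452, O = 0.80178.
SiO2 (M=60.083): mol = 0.95451; Si = 0.95451, O = 1.90902.
ΣO = 2.97922; factor = 8/ΣO = 2.68527.
Si apfu = 0.95451 × 2.68527 = 2.563.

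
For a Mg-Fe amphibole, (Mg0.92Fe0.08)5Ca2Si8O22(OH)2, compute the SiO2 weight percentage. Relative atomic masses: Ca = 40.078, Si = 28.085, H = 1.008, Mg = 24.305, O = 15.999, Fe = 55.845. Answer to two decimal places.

Molar mass of (Mg0.92Fe0.08)5Ca2Si8O22(OH)2 = 4.60·24.305 + 0.40·55.845 + 2·40.078 + 8·28.085 + 24·15.999 + 2·1.008 = 824.969 g/mol.
Each formula unit contains 8 Si, equivalent to 8/1 = 8.0000 mol SiO2.
M(SiO2) = 1×28.085 + 2×15.999 = 60.083 g/mol.
Mass of SiO2 per formula unit = 8.0000 × 60.083 = 480.664 g.
SiO2 wt% = 480.664 / 824.969 × 100 = 58.26%.

58.26 wt%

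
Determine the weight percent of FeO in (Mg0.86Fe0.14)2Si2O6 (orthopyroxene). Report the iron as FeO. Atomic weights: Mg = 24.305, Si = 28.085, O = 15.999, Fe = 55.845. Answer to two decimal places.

9.60 wt%

M((Mg0.86Fe0.14)2Si2O6) = 209.605 g/mol; M(FeO) = 71.844 g/mol.
Moles FeO per formula unit = 0.28 Fe ÷ 1 = 0.2800.
FeO fraction = (0.2800 × 71.844) / 209.605 = 20.116/209.605 = 0.0960.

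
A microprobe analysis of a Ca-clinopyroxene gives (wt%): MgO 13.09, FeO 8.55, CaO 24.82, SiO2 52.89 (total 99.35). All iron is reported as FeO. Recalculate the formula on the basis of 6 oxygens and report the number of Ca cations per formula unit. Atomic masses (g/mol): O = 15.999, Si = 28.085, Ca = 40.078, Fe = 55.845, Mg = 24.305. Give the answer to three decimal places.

MgO: 13.09/40.304 = 0.32478 mol → 0.32478 mol Mg, 0.32478 mol O.
FeO: 8.55/71.844 = 0.11901 mol → 0.11901 mol Fe, 0.11901 mol O.
CaO: 24.82/56.077 = 0.44261 mol → 0.44261 mol Ca, 0.44261 mol O.
SiO2: 52.89/60.083 = 0.88028 mol → 0.88028 mol Si, 1.76056 mol O.
Total oxygen = 2.64696 mol. Normalization factor = 6/2.64696 = 2.26675.
Ca per 6 O = 0.44261 × 2.26675 = 1.003.

1.003 Ca apfu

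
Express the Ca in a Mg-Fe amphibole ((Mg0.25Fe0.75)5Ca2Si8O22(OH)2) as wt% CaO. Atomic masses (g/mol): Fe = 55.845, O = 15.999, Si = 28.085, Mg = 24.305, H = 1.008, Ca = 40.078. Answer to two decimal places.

12.05 wt%

Formula mass = 930.628 g/mol.
2 Ca → 2.0000 mol CaO per formula unit; M(CaO) = 56.077, so CaO mass = 112.154 g.
112.154/930.628 × 100 = 12.05 wt%.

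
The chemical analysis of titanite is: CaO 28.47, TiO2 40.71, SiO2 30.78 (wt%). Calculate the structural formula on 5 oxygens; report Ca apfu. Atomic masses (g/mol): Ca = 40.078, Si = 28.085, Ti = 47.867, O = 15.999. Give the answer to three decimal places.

0.995 Ca apfu

28.47 wt% CaO ÷ 56.077 g/mol = 0.50769 mol, giving 0.50769 Ca and 0.50769 O.
40.71 wt% TiO2 ÷ 79.865 g/mol = 0.50974 mol, giving 0.50974 Ti and 1.01948 O.
30.78 wt% SiO2 ÷ 60.083 g/mol = 0.51229 mol, giving 0.51229 Si and 1.02458 O.
Oxygen sums to 2.55175; scaling by 5/2.55175 = 1.95944 puts the formula on 5 O.
Ca: 0.50769 × 1.95944 = 0.995 atoms per formula unit.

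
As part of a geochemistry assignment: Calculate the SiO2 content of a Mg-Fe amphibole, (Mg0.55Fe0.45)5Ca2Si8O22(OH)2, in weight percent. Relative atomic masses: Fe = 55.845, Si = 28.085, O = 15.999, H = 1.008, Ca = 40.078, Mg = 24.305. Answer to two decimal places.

54.42 wt%

M((Mg0.55Fe0.45)5Ca2Si8O22(OH)2) = 883.318 g/mol; M(SiO2) = 60.083 g/mol.
Moles SiO2 per formula unit = 8 Si ÷ 1 = 8.0000.
SiO2 fraction = (8.0000 × 60.083) / 883.318 = 480.664/883.318 = 0.5442.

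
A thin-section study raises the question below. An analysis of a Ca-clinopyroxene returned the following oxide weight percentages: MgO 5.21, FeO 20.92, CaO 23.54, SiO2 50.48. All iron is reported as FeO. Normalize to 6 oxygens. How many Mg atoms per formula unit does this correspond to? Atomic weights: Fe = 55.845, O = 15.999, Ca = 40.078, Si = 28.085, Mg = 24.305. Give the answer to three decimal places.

MgO (M=40.304): mol = 0.12927; Mg = 0.12927, O = 0.12927.
FeO (M=71.844): mol = 0.29119; Fe = 0.29119, O = 0.29119.
CaO (M=56.077): mol = 0.41978; Ca = 0.41978, O = 0.41978.
SiO2 (M=60.083): mol = 0.84017; Si = 0.84017, O = 1.68034.
ΣO = 2.52058; factor = 6/ΣO = 2.38040.
Mg apfu = 0.12927 × 2.38040 = 0.308.

0.308 Mg apfu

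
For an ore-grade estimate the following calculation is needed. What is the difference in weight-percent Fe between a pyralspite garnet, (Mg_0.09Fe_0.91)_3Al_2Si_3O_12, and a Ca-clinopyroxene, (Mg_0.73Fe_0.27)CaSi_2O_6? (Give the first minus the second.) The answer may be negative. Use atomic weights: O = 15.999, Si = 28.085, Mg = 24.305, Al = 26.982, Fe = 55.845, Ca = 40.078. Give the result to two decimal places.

24.46 percentage points

Fe in (Mg_0.09Fe_0.91)_3Al_2Si_3O_12: molar mass 489.226 g/mol; 2.73×55.845 = 152.457 g → 31.16 wt%.
Fe in (Mg_0.73Fe_0.27)CaSi_2O_6: molar mass 225.063 g/mol; 0.27×55.845 = 15.078 g → 6.70 wt%.
Difference = 31.16 − 6.70 = 24.46 percentage points.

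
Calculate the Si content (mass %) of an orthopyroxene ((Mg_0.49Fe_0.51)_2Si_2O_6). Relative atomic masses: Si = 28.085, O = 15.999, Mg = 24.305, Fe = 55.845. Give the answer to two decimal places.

24.11 mass %

Molar mass of (Mg_0.49Fe_0.51)_2Si_2O_6: 0.98×24.305 + 1.02×55.845 + 2×28.085 + 6×15.999 = 232.945 g/mol.
Mass of Si per formula unit: 2 × 28.085 = 56.170 g.
Weight fraction Si = 56.170 / 232.945 = 0.2411.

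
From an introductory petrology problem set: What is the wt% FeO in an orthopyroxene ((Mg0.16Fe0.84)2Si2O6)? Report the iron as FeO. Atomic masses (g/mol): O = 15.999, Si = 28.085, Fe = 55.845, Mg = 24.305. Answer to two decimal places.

Molar mass of (Mg0.16Fe0.84)2Si2O6 = 0.32·24.305 + 1.68·55.845 + 2·28.085 + 6·15.999 = 253.761 g/mol.
Each formula unit contains 1.68 Fe, equivalent to 1.68/1 = 1.6800 mol FeO.
M(FeO) = 1×55.845 + 1×15.999 = 71.844 g/mol.
Mass of FeO per formula unit = 1.6800 × 71.844 = 120.698 g.
FeO wt% = 120.698 / 253.761 × 100 = 47.56%.

47.56 wt%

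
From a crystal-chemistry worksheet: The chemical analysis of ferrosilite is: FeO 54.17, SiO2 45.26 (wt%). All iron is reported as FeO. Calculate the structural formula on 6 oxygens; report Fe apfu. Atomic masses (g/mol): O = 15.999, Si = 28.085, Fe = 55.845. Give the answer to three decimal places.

FeO (M=71.844): mol = 0.75399; Fe = 0.75399, O = 0.75399.
SiO2 (M=60.083): mol = 0.75329; Si = 0.75329, O = 1.50658.
ΣO = 2.26057; factor = 6/ΣO = 2.65420.
Fe apfu = 0.75399 × 2.65420 = 2.001.

2.001 Fe apfu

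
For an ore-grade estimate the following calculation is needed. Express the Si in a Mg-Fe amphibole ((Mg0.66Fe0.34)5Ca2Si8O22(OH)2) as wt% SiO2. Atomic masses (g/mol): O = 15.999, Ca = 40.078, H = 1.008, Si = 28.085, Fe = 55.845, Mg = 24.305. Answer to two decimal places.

55.51 wt%

M((Mg0.66Fe0.34)5Ca2Si8O22(OH)2) = 865.971 g/mol; M(SiO2) = 60.083 g/mol.
Moles SiO2 per formula unit = 8 Si ÷ 1 = 8.0000.
SiO2 fraction = (8.0000 × 60.083) / 865.971 = 480.664/865.971 = 0.5551.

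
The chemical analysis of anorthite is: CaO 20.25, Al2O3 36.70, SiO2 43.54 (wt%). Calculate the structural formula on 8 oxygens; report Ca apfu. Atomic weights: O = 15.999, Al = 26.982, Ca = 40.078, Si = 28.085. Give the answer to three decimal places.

CaO: 20.25/56.077 = 0.36111 mol → 0.36111 mol Ca, 0.36111 mol O.
Al2O3: 36.70/101.961 = 0.35994 mol → 0.71988 mol Al, 1.07982 mol O.
SiO2: 43.54/60.083 = 0.72466 mol → 0.72466 mol Si, 1.44932 mol O.
Total oxygen = 2.89025 mol. Normalization factor = 8/2.89025 = 2.76793.
Ca per 8 O = 0.36111 × 2.76793 = 1.000.

1.000 Ca apfu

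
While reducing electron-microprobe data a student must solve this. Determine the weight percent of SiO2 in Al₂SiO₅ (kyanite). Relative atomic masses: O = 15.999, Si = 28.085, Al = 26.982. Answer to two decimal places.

M(Al₂SiO₅) = 162.044 g/mol; M(SiO2) = 60.083 g/mol.
Moles SiO2 per formula unit = 1 Si ÷ 1 = 1.0000.
SiO2 fraction = (1.0000 × 60.083) / 162.044 = 60.083/162.044 = 0.3708.

37.08 wt%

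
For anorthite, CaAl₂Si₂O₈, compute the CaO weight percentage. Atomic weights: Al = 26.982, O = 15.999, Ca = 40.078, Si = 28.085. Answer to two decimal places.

Molar mass of CaAl₂Si₂O₈ = 1·40.078 + 2·26.982 + 2·28.085 + 8·15.999 = 278.204 g/mol.
Each formula unit contains 1 Ca, equivalent to 1/1 = 1.0000 mol CaO.
M(CaO) = 1×40.078 + 1×15.999 = 56.077 g/mol.
Mass of CaO per formula unit = 1.0000 × 56.077 = 56.077 g.
CaO wt% = 56.077 / 278.204 × 100 = 20.16%.

20.16 wt%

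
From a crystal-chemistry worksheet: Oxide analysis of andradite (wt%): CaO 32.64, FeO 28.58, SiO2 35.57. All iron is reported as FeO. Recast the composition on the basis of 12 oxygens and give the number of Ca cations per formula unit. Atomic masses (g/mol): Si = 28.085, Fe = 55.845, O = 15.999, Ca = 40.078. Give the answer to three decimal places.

3.228 Ca apfu

CaO: 32.64/56.077 = 0.58206 mol → 0.58206 mol Ca, 0.58206 mol O.
FeO: 28.58/71.844 = 0.39781 mol → 0.39781 mol Fe, 0.39781 mol O.
SiO2: 35.57/60.083 = 0.59201 mol → 0.59201 mol Si, 1.18402 mol O.
Total oxygen = 2.16389 mol. Normalization factor = 12/2.16389 = 5.54557.
Ca per 12 O = 0.58206 × 5.54557 = 3.228.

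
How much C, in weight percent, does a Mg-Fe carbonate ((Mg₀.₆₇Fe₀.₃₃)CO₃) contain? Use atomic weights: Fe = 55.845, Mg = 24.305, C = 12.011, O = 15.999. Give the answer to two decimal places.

Molar mass of (Mg₀.₆₇Fe₀.₃₃)CO₃: 0.67·24.305 + 0.33·55.845 + 1·12.011 + 3·15.999 = 94.721 g/mol.
Mass of C per formula unit: 1 × 12.011 = 12.011 g.
Weight fraction C = 12.011 / 94.721 = 0.1268.

12.68 weight percent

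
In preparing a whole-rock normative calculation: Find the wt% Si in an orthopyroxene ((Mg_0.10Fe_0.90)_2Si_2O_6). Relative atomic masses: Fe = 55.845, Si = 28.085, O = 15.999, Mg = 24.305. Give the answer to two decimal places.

21.81 mass %

Formula mass = 0.20·24.305 + 1.80·55.845 + 2·28.085 + 6·15.999 = 257.546 g/mol, of which 56.170 g is Si.
So Si makes up 56.170/257.546 = 0.2181 of the mass, i.e. 21.81%.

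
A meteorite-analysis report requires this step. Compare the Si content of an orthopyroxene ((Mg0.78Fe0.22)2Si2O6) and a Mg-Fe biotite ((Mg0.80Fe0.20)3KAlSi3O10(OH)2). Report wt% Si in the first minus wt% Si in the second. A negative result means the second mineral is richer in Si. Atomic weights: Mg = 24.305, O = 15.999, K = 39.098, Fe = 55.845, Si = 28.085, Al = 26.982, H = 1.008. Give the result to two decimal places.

6.85 percentage points

First mineral: 56.170 g Si in 214.652 g formula = 26.17 wt% Si.
Second mineral: 84.255 g Si in 436.178 g formula = 19.32 wt% Si.
26.17% − 19.32% gives a difference of 6.85 percentage points.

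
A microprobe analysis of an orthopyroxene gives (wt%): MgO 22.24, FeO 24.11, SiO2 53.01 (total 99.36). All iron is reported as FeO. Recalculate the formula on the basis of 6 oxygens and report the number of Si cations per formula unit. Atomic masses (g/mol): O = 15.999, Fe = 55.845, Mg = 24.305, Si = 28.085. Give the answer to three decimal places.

1.996 Si apfu

MgO (M=40.304): mol = 0.55181; Mg = 0.55181, O = 0.55181.
FeO (M=71.844): mol = 0.33559; Fe = 0.33559, O = 0.33559.
SiO2 (M=60.083): mol = 0.88228; Si = 0.88228, O = 1.76456.
ΣO = 2.65196; factor = 6/ΣO = 2.26248.
Si apfu = 0.88228 × 2.26248 = 1.996.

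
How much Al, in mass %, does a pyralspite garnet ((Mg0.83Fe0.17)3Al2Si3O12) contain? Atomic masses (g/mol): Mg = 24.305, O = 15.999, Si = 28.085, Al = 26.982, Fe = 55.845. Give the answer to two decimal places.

12.87 mass %

M((Mg0.83Fe0.17)3Al2Si3O12) = 419.207 g/mol.
Al contributes 2 × 26.982 = 53.964 g per mole.
53.964/419.207 = 0.1287 → 12.87%.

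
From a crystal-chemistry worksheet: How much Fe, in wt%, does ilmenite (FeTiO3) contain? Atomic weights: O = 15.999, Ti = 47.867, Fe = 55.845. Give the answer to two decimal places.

36.81 wt%

Molar mass of FeTiO3: 1×55.845 + 1×47.867 + 3×15.999 = 151.709 g/mol.
Mass of Fe per formula unit: 1 × 55.845 = 55.845 g.
Weight fraction Fe = 55.845 / 151.709 = 0.3681.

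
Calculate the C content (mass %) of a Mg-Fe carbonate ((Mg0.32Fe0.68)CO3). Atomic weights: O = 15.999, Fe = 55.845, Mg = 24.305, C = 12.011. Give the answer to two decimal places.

M((Mg0.32Fe0.68)CO3) = 105.760 g/mol.
C contributes 1 × 12.011 = 12.011 g per mole.
12.011/105.760 = 0.1136 → 11.36%.

11.36 mass %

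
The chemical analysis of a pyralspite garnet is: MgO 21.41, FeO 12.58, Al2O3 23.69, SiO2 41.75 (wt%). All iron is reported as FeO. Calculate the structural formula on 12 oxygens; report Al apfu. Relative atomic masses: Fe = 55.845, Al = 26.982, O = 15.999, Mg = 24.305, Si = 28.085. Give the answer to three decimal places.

1.996 Al apfu

MgO (M=40.304): mol = 0.53121; Mg = 0.53121, O = 0.53121.
FeO (M=71.844): mol = 0.17510; Fe = 0.17510, O = 0.17510.
Al2O3 (M=101.961): mol = 0.23234; Al = 0.46468, O = 0.69702.
SiO2 (M=60.083): mol = 0.69487; Si = 0.69487, O = 1.38974.
ΣO = 2.79307; factor = 12/ΣO = 4.29635.
Al apfu = 0.46468 × 4.29635 = 1.996.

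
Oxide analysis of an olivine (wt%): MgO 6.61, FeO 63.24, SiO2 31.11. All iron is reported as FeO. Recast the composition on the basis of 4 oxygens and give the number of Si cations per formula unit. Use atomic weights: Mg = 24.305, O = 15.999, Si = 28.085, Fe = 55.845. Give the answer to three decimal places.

6.61 wt% MgO ÷ 40.304 g/mol = 0.16400 mol, giving 0.16400 Mg and 0.16400 O.
63.24 wt% FeO ÷ 71.844 g/mol = 0.88024 mol, giving 0.88024 Fe and 0.88024 O.
31.11 wt% SiO2 ÷ 60.083 g/mol = 0.51778 mol, giving 0.51778 Si and 1.03556 O.
Oxygen sums to 2.07980; scaling by 4/2.07980 = 1.92326 puts the formula on 4 O.
Si: 0.51778 × 1.92326 = 0.996 atoms per formula unit.

0.996 Si apfu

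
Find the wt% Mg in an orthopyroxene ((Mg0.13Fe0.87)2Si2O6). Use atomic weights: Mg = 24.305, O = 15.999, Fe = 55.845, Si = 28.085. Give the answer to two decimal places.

2.47 weight percent

M((Mg0.13Fe0.87)2Si2O6) = 255.654 g/mol.
Mg contributes 0.26 × 24.305 = 6.319 g per mole.
6.319/255.654 = 0.0247 → 2.47%.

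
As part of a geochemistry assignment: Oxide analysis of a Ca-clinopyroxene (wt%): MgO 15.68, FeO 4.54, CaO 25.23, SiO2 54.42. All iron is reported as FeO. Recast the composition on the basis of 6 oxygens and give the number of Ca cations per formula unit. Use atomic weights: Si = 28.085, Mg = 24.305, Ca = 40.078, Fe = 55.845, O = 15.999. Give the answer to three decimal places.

0.995 Ca apfu

MgO (M=40.304): mol = 0.38904; Mg = 0.38904, O = 0.38904.
FeO (M=71.844): mol = 0.06319; Fe = 0.06319, O = 0.06319.
CaO (M=56.077): mol = 0.44992; Ca = 0.44992, O = 0.44992.
SiO2 (M=60.083): mol = 0.90575; Si = 0.90575, O = 1.81150.
ΣO = 2.71365; factor = 6/ΣO = 2.21104.
Ca apfu = 0.44992 × 2.21104 = 0.995.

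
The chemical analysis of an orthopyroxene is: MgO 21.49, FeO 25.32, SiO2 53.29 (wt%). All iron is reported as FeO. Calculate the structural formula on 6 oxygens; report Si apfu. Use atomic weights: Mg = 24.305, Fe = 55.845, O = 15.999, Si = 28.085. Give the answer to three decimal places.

MgO: 21.49/40.304 = 0.53320 mol → 0.53320 mol Mg, 0.53320 mol O.
FeO: 25.32/71.844 = 0.35243 mol → 0.35243 mol Fe, 0.35243 mol O.
SiO2: 53.29/60.083 = 0.88694 mol → 0.88694 mol Si, 1.77388 mol O.
Total oxygen = 2.65951 mol. Normalization factor = 6/2.65951 = 2.25605.
Si per 6 O = 0.88694 × 2.25605 = 2.001.

2.001 Si apfu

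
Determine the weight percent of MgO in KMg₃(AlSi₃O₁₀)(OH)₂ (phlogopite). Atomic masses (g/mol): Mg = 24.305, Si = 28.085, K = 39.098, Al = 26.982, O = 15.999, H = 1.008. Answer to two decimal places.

28.98 wt%

Molar mass of KMg₃(AlSi₃O₁₀)(OH)₂ = 1·39.098 + 3·24.305 + 1·26.982 + 3·28.085 + 12·15.999 + 2·1.008 = 417.254 g/mol.
Each formula unit contains 3 Mg, equivalent to 3/1 = 3.0000 mol MgO.
M(MgO) = 1×24.305 + 1×15.999 = 40.304 g/mol.
Mass of MgO per formula unit = 3.0000 × 40.304 = 120.912 g.
MgO wt% = 120.912 / 417.254 × 100 = 28.98%.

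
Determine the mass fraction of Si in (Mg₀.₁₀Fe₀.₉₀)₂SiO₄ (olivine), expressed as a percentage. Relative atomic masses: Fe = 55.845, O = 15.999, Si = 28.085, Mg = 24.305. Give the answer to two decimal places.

Molar mass of (Mg₀.₁₀Fe₀.₉₀)₂SiO₄: 0.20*24.305 + 1.80*55.845 + 1*28.085 + 4*15.999 = 197.463 g/mol.
Mass of Si per formula unit: 1 × 28.085 = 28.085 g.
Weight fraction Si = 28.085 / 197.463 = 0.1422.

14.22 weight percent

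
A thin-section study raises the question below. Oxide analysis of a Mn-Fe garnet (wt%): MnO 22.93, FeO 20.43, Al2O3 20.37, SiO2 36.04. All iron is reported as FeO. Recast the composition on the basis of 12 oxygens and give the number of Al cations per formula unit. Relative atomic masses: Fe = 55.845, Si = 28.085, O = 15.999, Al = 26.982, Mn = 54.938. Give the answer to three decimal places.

MnO: 22.93/70.937 = 0.32324 mol → 0.32324 mol Mn, 0.32324 mol O.
FeO: 20.43/71.844 = 0.28437 mol → 0.28437 mol Fe, 0.28437 mol O.
Al2O3: 20.37/101.961 = 0.19978 mol → 0.39956 mol Al, 0.59934 mol O.
SiO2: 36.04/60.083 = 0.59984 mol → 0.59984 mol Si, 1.19968 mol O.
Total oxygen = 2.40663 mol. Normalization factor = 12/2.40663 = 4.98623.
Al per 12 O = 0.39956 × 4.98623 = 1.992.

1.992 Al apfu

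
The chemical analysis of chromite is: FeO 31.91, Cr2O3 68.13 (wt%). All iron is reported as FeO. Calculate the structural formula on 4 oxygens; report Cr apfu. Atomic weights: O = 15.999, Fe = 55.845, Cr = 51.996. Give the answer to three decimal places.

2.005 Cr apfu

FeO: 31.91/71.844 = 0.44416 mol → 0.44416 mol Fe, 0.44416 mol O.
Cr2O3: 68.13/151.989 = 0.44826 mol → 0.89652 mol Cr, 1.34478 mol O.
Total oxygen = 1.78894 mol. Normalization factor = 4/1.78894 = 2.23596.
Cr per 4 O = 0.89652 × 2.23596 = 2.005.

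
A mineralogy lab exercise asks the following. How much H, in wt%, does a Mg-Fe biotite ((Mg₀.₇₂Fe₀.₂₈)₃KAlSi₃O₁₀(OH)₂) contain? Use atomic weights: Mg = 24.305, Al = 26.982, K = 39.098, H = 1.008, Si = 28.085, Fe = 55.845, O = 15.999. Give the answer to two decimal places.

0.45 wt%

M((Mg₀.₇₂Fe₀.₂₈)₃KAlSi₃O₁₀(OH)₂) = 443.748 g/mol.
H contributes 2 × 1.008 = 2.016 g per mole.
2.016/443.748 = 0.0045 → 0.45%.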